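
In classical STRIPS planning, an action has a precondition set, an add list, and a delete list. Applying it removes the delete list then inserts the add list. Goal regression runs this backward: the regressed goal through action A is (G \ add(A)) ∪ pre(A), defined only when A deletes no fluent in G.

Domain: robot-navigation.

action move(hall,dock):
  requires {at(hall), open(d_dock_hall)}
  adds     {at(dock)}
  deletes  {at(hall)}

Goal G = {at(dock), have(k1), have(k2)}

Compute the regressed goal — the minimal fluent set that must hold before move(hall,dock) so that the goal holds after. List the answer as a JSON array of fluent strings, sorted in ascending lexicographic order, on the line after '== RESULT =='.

Regress:
  G ∩ del = {}  (empty — regression defined)
  G \ add = {at(dock), have(k1), have(k2)} \ {at(dock)} = {have(k1), have(k2)}
  ∪ pre   = {have(k1), have(k2)} ∪ {at(hall), open(d_dock_hall)}
          = {at(hall), have(k1), have(k2), open(d_dock_hall)}

== RESULT ==
["at(hall)", "have(k1)", "have(k2)", "open(d_dock_hall)"]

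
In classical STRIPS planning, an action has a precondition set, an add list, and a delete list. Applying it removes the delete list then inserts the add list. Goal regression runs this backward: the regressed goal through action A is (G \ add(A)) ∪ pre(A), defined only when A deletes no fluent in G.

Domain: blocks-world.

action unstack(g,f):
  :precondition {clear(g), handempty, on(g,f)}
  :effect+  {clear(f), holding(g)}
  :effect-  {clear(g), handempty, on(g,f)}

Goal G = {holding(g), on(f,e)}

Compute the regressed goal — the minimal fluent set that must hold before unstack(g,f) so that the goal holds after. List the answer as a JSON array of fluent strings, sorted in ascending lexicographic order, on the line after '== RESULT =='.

Compute (G \ add) ∪ pre:
  G ∩ del = {}  (empty — regression defined)
  G \ add = {holding(g), on(f,e)} \ {clear(f), holding(g)} = {on(f,e)}
  ∪ pre   = {on(f,e)} ∪ {clear(g), handempty, on(g,f)}
          = {clear(g), handempty, on(f,e), on(g,f)}

== RESULT ==
["clear(g)", "handempty", "on(f,e)", "on(g,f)"]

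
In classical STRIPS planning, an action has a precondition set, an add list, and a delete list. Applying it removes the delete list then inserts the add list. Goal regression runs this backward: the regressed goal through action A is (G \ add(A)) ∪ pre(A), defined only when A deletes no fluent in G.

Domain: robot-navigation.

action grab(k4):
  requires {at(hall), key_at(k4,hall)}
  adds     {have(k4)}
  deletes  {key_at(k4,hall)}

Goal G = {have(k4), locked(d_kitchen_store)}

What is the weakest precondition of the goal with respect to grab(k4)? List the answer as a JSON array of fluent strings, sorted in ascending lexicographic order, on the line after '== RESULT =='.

Regress:
  G ∩ del = {}  (empty — regression defined)
  G \ add = {have(k4), locked(d_kitchen_store)} \ {have(k4)} = {locked(d_kitchen_store)}
  ∪ pre   = {locked(d_kitchen_store)} ∪ {at(hall), key_at(k4,hall)}
          = {at(hall), key_at(k4,hall), locked(d_kitchen_store)}

== RESULT ==
["at(hall)", "key_at(k4,hall)", "locked(d_kitchen_store)"]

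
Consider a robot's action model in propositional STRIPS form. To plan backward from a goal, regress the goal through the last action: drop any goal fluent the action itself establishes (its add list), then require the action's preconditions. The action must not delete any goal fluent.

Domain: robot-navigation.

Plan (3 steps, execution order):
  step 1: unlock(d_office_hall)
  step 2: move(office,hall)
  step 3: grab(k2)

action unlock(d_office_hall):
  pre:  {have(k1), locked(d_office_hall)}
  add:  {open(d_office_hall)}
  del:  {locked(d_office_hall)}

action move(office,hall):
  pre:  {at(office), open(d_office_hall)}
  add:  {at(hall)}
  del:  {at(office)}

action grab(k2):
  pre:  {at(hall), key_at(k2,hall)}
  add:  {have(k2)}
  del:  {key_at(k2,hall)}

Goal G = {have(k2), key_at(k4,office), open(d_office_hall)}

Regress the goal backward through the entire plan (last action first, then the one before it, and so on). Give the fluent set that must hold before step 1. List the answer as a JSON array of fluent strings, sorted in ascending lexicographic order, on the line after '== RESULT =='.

Work backward from the goal:
  through step 3 (grab(k2)): drop {have(k2)}, keep {key_at(k4,office), open(d_office_hall)}, require {at(hall), key_at(k2,hall)}
    → {at(hall), key_at(k2,hall), key_at(k4,office), open(d_office_hall)}
  through step 2 (move(office,hall)): drop {at(hall)}, keep {key_at(k2,hall), key_at(k4,office), open(d_office_hall)}, require {at(office), open(d_office_hall)}
    → {at(office), key_at(k2,hall), key_at(k4,office), open(d_office_hall)}
  through step 1 (unlock(d_office_hall)): drop {open(d_office_hall)}, keep {at(office), key_at(k2,hall), key_at(k4,office)}, require {have(k1), locked(d_office_hall)}
    → {at(office), have(k1), key_at(k2,hall), key_at(k4,office), locked(d_office_hall)}

== RESULT ==
["at(office)", "have(k1)", "key_at(k2,hall)", "key_at(k4,office)", "locked(d_office_hall)"]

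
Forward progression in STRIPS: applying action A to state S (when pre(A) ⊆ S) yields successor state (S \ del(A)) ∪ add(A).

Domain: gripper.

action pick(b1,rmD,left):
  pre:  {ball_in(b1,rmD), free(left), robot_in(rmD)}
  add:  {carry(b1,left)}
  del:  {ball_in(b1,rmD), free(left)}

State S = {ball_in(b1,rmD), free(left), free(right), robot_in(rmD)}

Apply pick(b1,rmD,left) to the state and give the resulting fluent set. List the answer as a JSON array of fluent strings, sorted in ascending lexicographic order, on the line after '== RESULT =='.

Compute (S \ del) ∪ add:
  pre ⊆ S: {ball_in(b1,rmD), free(left), robot_in(rmD)} ⊆ S  — applicable
  S \ del = {free(right), robot_in(rmD)}
  ∪ add   = {carry(b1,left), free(right), robot_in(rmD)}

== RESULT ==
["carry(b1,left)", "free(right)", "robot_in(rmD)"]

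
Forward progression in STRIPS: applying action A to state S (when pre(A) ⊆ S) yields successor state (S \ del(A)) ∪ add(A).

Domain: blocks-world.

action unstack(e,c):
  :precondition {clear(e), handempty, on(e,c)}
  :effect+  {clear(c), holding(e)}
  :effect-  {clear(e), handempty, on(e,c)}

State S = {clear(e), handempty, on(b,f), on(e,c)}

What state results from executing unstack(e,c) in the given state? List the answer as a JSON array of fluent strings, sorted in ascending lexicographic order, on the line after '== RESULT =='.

Compute (S \ del) ∪ add:
  pre ⊆ S: {clear(e), handempty, on(e,c)} ⊆ S  — applicable
  S \ del = {on(b,f)}
  ∪ add   = {clear(c), holding(e), on(b,f)}

== RESULT ==
["clear(c)", "holding(e)", "on(b,f)"]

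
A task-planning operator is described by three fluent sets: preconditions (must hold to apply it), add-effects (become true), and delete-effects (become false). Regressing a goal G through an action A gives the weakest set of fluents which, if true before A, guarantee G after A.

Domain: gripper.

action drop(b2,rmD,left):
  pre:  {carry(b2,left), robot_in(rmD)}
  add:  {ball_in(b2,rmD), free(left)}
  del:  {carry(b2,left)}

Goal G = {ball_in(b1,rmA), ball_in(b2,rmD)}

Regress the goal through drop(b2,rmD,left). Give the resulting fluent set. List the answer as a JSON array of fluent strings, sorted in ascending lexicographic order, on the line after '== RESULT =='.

Regress:
  G ∩ del = {}  (empty — regression defined)
  G \ add = {ball_in(b1,rmA), ball_in(b2,rmD)} \ {ball_in(b2,rmD), free(left)} = {ball_in(b1,rmA)}
  ∪ pre   = {ball_in(b1,rmA)} ∪ {carry(b2,left), robot_in(rmD)}
          = {ball_in(b1,rmA), carry(b2,left), robot_in(rmD)}

== RESULT ==
["ball_in(b1,rmA)", "carry(b2,left)", "robot_in(rmD)"]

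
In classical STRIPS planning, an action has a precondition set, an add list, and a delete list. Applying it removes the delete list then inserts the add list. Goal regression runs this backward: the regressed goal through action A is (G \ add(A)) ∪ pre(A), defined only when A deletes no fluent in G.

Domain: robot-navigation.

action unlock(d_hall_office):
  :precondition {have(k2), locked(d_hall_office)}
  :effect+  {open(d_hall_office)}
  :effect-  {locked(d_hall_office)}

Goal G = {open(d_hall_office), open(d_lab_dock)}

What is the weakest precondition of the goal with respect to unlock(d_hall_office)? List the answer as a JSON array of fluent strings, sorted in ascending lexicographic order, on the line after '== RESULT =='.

Compute (G \ add) ∪ pre:
  G ∩ del = {}  (empty — regression defined)
  G \ add = {open(d_hall_office), open(d_lab_dock)} \ {open(d_hall_office)} = {open(d_lab_dock)}
  ∪ pre   = {open(d_lab_dock)} ∪ {have(k2), locked(d_hall_office)}
          = {have(k2), locked(d_hall_office), open(d_lab_dock)}

== RESULT ==
["have(k2)", "locked(d_hall_office)", "open(d_lab_dock)"]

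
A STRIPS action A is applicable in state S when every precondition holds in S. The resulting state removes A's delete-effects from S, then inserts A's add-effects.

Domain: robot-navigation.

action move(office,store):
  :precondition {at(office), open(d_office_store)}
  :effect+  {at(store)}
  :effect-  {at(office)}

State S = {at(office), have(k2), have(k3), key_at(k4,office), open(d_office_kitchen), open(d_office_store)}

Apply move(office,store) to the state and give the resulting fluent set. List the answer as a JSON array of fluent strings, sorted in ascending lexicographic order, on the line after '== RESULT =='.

Progress:
  pre ⊆ S: {at(office), open(d_office_store)} ⊆ S  — applicable
  S \ del = {have(k2), have(k3), key_at(k4,office), open(d_office_kitchen), open(d_office_store)}
  ∪ add   = {at(store), have(k2), have(k3), key_at(k4,office), open(d_office_kitchen), open(d_office_store)}

== RESULT ==
["at(store)", "have(k2)", "have(k3)", "key_at(k4,office)", "open(d_office_kitchen)", "open(d_office_store)"]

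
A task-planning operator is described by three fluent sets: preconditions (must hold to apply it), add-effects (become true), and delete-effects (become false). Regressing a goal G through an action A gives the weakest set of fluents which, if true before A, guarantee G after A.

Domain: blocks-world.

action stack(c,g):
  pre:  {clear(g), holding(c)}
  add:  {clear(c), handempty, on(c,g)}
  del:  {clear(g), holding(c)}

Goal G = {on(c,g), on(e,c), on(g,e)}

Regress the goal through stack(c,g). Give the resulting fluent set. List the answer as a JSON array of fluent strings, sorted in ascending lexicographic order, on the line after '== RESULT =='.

Compute (G \ add) ∪ pre:
  G ∩ del = {}  (empty — regression defined)
  G \ add = {on(c,g), on(e,c), on(g,e)} \ {clear(c), handempty, on(c,g)} = {on(e,c), on(g,e)}
  ∪ pre   = {on(e,c), on(g,e)} ∪ {clear(g), holding(c)}
          = {clear(g), holding(c), on(e,c), on(g,e)}

== RESULT ==
["clear(g)", "holding(c)", "on(e,c)", "on(g,e)"]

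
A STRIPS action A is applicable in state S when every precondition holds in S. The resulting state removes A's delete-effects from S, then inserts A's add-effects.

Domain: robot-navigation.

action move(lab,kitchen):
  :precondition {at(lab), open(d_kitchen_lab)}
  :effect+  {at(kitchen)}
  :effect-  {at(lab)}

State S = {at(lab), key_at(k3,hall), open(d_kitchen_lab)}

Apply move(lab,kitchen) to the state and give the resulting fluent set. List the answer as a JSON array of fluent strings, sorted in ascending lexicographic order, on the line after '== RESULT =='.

Progress:
  pre ⊆ S: {at(lab), open(d_kitchen_lab)} ⊆ S  — applicable
  S \ del = {key_at(k3,hall), open(d_kitchen_lab)}
  ∪ add   = {at(kitchen), key_at(k3,hall), open(d_kitchen_lab)}

== RESULT ==
["at(kitchen)", "key_at(k3,hall)", "open(d_kitchen_lab)"]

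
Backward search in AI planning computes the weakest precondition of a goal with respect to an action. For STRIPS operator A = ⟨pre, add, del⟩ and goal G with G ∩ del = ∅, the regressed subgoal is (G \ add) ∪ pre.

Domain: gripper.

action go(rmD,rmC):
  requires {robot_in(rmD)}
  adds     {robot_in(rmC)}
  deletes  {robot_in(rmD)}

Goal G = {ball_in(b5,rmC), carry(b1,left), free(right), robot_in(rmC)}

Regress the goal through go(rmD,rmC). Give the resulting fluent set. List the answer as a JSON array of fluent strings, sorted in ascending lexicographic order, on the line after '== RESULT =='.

Compute (G \ add) ∪ pre:
  G ∩ del = {}  (empty — regression defined)
  G \ add = {ball_in(b5,rmC), carry(b1,left), free(right), robot_in(rmC)} \ {robot_in(rmC)} = {ball_in(b5,rmC), carry(b1,left), free(right)}
  ∪ pre   = {ball_in(b5,rmC), carry(b1,left), free(right)} ∪ {robot_in(rmD)}
          = {ball_in(b5,rmC), carry(b1,left), free(right), robot_in(rmD)}

== RESULT ==
["ball_in(b5,rmC)", "carry(b1,left)", "free(right)", "robot_in(rmD)"]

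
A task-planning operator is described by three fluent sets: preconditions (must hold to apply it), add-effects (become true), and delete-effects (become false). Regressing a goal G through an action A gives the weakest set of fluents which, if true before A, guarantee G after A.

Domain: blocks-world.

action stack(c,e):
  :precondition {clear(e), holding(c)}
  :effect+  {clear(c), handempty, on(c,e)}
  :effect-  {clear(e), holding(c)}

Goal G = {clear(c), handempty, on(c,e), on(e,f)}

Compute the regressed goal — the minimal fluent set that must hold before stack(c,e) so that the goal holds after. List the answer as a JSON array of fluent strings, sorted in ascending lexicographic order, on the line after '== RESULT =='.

Compute (G \ add) ∪ pre:
  G ∩ del = {}  (empty — regression defined)
  G \ add = {clear(c), handempty, on(c,e), on(e,f)} \ {clear(c), handempty, on(c,e)} = {on(e,f)}
  ∪ pre   = {on(e,f)} ∪ {clear(e), holding(c)}
          = {clear(e), holding(c), on(e,f)}

== RESULT ==
["clear(e)", "holding(c)", "on(e,f)"]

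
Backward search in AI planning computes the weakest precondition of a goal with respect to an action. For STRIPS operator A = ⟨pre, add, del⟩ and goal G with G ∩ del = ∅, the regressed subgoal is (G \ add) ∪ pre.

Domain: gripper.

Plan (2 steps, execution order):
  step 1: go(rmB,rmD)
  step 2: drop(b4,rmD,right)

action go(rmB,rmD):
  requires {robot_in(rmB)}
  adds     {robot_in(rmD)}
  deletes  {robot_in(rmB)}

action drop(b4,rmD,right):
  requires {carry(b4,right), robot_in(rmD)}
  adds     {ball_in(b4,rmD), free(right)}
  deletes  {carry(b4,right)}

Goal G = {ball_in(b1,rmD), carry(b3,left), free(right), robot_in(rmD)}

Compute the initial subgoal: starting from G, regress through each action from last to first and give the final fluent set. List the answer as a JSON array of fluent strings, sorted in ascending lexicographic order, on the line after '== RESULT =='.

Regress step by step:
  through step 2 (drop(b4,rmD,right)): drop {free(right)}, keep {ball_in(b1,rmD), carry(b3,left), robot_in(rmD)}, require {carry(b4,right), robot_in(rmD)}
    → {ball_in(b1,rmD), carry(b3,left), carry(b4,right), robot_in(rmD)}
  through step 1 (go(rmB,rmD)): drop {robot_in(rmD)}, keep {ball_in(b1,rmD), carry(b3,left), carry(b4,right)}, require {robot_in(rmB)}
    → {ball_in(b1,rmD), carry(b3,left), carry(b4,right), robot_in(rmB)}

== RESULT ==
["ball_in(b1,rmD)", "carry(b3,left)", "carry(b4,right)", "robot_in(rmB)"]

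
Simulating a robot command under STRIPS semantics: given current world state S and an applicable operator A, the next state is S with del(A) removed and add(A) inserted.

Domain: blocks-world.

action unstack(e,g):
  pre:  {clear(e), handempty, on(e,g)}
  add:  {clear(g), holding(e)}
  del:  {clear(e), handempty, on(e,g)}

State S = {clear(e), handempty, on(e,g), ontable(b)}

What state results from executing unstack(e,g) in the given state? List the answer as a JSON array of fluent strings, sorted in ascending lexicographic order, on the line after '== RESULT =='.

Compute (S \ del) ∪ add:
  pre ⊆ S: {clear(e), handempty, on(e,g)} ⊆ S  — applicable
  S \ del = {ontable(b)}
  ∪ add   = {clear(g), holding(e), ontable(b)}

== RESULT ==
["clear(g)", "holding(e)", "ontable(b)"]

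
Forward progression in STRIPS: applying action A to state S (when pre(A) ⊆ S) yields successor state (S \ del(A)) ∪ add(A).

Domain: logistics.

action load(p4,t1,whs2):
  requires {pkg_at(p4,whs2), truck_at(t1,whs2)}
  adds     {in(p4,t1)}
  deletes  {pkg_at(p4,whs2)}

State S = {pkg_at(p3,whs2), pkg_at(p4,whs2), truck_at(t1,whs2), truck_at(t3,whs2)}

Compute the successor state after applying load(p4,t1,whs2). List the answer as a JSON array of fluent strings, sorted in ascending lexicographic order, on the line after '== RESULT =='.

Progress:
  pre ⊆ S: {pkg_at(p4,whs2), truck_at(t1,whs2)} ⊆ S  — applicable
  S \ del = {pkg_at(p3,whs2), truck_at(t1,whs2), truck_at(t3,whs2)}
  ∪ add   = {in(p4,t1), pkg_at(p3,whs2), truck_at(t1,whs2), truck_at(t3,whs2)}

== RESULT ==
["in(p4,t1)", "pkg_at(p3,whs2)", "truck_at(t1,whs2)", "truck_at(t3,whs2)"]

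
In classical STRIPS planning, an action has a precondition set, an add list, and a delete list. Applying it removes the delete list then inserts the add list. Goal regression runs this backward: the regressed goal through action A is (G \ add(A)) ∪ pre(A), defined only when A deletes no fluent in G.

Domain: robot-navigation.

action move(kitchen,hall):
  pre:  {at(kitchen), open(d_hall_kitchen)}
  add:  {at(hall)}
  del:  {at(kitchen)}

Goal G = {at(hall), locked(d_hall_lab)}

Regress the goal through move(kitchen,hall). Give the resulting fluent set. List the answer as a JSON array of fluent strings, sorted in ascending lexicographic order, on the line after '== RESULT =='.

Compute (G \ add) ∪ pre:
  G ∩ del = {}  (empty — regression defined)
  G \ add = {at(hall), locked(d_hall_lab)} \ {at(hall)} = {locked(d_hall_lab)}
  ∪ pre   = {locked(d_hall_lab)} ∪ {at(kitchen), open(d_hall_kitchen)}
          = {at(kitchen), locked(d_hall_lab), open(d_hall_kitchen)}

== RESULT ==
["at(kitchen)", "locked(d_hall_lab)", "open(d_hall_kitchen)"]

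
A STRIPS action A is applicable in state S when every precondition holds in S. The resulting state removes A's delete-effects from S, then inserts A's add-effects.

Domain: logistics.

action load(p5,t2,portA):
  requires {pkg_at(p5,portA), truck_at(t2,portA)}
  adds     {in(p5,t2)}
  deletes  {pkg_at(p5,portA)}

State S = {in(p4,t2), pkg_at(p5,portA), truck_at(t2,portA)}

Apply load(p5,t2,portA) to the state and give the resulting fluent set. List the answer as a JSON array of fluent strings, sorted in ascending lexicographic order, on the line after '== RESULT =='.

Compute (S \ del) ∪ add:
  pre ⊆ S: {pkg_at(p5,portA), truck_at(t2,portA)} ⊆ S  — applicable
  S \ del = {in(p4,t2), truck_at(t2,portA)}
  ∪ add   = {in(p4,t2), in(p5,t2), truck_at(t2,portA)}

== RESULT ==
["in(p4,t2)", "in(p5,t2)", "truck_at(t2,portA)"]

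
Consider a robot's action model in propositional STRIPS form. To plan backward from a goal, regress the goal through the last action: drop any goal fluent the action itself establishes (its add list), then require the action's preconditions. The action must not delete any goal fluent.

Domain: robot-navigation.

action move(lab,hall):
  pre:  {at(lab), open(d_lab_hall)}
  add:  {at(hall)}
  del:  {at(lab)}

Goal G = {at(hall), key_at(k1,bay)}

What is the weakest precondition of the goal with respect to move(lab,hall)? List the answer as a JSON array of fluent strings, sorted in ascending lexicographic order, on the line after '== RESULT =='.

Compute (G \ add) ∪ pre:
  G ∩ del = {}  (empty — regression defined)
  G \ add = {at(hall), key_at(k1,bay)} \ {at(hall)} = {key_at(k1,bay)}
  ∪ pre   = {key_at(k1,bay)} ∪ {at(lab), open(d_lab_hall)}
          = {at(lab), key_at(k1,bay), open(d_lab_hall)}

== RESULT ==
["at(lab)", "key_at(k1,bay)", "open(d_lab_hall)"]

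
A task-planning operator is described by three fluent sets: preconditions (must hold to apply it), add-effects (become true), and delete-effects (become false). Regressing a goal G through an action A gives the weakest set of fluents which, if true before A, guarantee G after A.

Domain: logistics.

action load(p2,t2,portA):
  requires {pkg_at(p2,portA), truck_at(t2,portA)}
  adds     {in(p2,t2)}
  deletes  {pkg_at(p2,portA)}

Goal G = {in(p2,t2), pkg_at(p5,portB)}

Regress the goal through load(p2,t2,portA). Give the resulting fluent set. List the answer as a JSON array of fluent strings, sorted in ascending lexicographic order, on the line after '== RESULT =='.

Compute (G \ add) ∪ pre:
  G ∩ del = {}  (empty — regression defined)
  G \ add = {in(p2,t2), pkg_at(p5,portB)} \ {in(p2,t2)} = {pkg_at(p5,portB)}
  ∪ pre   = {pkg_at(p5,portB)} ∪ {pkg_at(p2,portA), truck_at(t2,portA)}
          = {pkg_at(p2,portA), pkg_at(p5,portB), truck_at(t2,portA)}

== RESULT ==
["pkg_at(p2,portA)", "pkg_at(p5,portB)", "truck_at(t2,portA)"]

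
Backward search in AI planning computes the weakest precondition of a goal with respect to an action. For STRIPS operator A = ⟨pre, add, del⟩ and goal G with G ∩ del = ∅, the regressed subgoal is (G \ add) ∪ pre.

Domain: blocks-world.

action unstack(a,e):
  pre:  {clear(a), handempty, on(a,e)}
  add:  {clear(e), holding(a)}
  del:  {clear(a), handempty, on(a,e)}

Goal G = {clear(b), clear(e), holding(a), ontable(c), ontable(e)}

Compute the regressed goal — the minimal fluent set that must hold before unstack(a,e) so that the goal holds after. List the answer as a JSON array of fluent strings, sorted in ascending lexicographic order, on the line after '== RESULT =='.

Compute (G \ add) ∪ pre:
  G ∩ del = {}  (empty — regression defined)
  G \ add = {clear(b), clear(e), holding(a), ontable(c), ontable(e)} \ {clear(e), holding(a)} = {clear(b), ontable(c), ontable(e)}
  ∪ pre   = {clear(b), ontable(c), ontable(e)} ∪ {clear(a), handempty, on(a,e)}
          = {clear(a), clear(b), handempty, on(a,e), ontable(c), ontable(e)}

== RESULT ==
["clear(a)", "clear(b)", "handempty", "on(a,e)", "ontable(c)", "ontable(e)"]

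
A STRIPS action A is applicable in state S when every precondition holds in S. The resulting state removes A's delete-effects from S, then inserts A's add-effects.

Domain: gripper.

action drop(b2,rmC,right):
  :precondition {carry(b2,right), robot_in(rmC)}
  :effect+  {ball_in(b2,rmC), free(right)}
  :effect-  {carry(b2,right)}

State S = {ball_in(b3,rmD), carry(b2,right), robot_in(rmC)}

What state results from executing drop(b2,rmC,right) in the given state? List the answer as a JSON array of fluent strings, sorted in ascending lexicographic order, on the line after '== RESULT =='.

Progress:
  pre ⊆ S: {carry(b2,right), robot_in(rmC)} ⊆ S  — applicable
  S \ del = {ball_in(b3,rmD), robot_in(rmC)}
  ∪ add   = {ball_in(b2,rmC), ball_in(b3,rmD), free(right), robot_in(rmC)}

== RESULT ==
["ball_in(b2,rmC)", "ball_in(b3,rmD)", "free(right)", "robot_in(rmC)"]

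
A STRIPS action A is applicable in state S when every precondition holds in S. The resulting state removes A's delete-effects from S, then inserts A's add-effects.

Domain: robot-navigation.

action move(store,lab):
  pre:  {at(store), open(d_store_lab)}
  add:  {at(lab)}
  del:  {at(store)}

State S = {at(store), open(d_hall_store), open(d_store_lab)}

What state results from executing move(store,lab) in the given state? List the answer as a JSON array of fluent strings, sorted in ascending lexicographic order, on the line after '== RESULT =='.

Progress:
  pre ⊆ S: {at(store), open(d_store_lab)} ⊆ S  — applicable
  S \ del = {open(d_hall_store), open(d_store_lab)}
  ∪ add   = {at(lab), open(d_hall_store), open(d_store_lab)}

== RESULT ==
["at(lab)", "open(d_hall_store)", "open(d_store_lab)"]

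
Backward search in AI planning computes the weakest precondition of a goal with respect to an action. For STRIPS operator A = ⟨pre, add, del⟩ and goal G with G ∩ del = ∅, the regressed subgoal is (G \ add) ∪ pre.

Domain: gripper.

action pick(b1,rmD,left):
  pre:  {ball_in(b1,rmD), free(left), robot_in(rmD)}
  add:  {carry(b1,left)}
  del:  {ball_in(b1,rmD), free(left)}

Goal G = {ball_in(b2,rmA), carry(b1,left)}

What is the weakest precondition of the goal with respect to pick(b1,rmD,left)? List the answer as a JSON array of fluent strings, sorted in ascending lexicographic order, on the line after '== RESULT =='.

Regress:
  G ∩ del = {}  (empty — regression defined)
  G \ add = {ball_in(b2,rmA), carry(b1,left)} \ {carry(b1,left)} = {ball_in(b2,rmA)}
  ∪ pre   = {ball_in(b2,rmA)} ∪ {ball_in(b1,rmD), free(left), robot_in(rmD)}
          = {ball_in(b1,rmD), ball_in(b2,rmA), free(left), robot_in(rmD)}

== RESULT ==
["ball_in(b1,rmD)", "ball_in(b2,rmA)", "free(left)", "robot_in(rmD)"]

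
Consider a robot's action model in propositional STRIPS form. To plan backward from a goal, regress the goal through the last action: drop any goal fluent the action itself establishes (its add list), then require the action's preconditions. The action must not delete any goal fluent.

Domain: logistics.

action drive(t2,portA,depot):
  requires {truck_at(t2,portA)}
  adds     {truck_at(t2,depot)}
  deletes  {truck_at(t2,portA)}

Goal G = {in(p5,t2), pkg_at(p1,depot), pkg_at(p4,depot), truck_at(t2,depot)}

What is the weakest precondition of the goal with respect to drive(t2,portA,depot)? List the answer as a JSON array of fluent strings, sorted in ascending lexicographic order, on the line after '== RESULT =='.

Regress:
  G ∩ del = {}  (empty — regression defined)
  G \ add = {in(p5,t2), pkg_at(p1,depot), pkg_at(p4,depot), truck_at(t2,depot)} \ {truck_at(t2,depot)} = {in(p5,t2), pkg_at(p1,depot), pkg_at(p4,depot)}
  ∪ pre   = {in(p5,t2), pkg_at(p1,depot), pkg_at(p4,depot)} ∪ {truck_at(t2,portA)}
          = {in(p5,t2), pkg_at(p1,depot), pkg_at(p4,depot), truck_at(t2,portA)}

== RESULT ==
["in(p5,t2)", "pkg_at(p1,depot)", "pkg_at(p4,depot)", "truck_at(t2,portA)"]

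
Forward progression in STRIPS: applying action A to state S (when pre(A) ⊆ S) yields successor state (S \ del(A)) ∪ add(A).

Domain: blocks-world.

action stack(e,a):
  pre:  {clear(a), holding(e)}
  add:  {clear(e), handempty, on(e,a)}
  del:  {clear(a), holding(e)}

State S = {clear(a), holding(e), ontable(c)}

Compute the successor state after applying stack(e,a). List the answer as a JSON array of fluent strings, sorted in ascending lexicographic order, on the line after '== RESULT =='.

Compute (S \ del) ∪ add:
  pre ⊆ S: {clear(a), holding(e)} ⊆ S  — applicable
  S \ del = {ontable(c)}
  ∪ add   = {clear(e), handempty, on(e,a), ontable(c)}

== RESULT ==
["clear(e)", "handempty", "on(e,a)", "ontable(c)"]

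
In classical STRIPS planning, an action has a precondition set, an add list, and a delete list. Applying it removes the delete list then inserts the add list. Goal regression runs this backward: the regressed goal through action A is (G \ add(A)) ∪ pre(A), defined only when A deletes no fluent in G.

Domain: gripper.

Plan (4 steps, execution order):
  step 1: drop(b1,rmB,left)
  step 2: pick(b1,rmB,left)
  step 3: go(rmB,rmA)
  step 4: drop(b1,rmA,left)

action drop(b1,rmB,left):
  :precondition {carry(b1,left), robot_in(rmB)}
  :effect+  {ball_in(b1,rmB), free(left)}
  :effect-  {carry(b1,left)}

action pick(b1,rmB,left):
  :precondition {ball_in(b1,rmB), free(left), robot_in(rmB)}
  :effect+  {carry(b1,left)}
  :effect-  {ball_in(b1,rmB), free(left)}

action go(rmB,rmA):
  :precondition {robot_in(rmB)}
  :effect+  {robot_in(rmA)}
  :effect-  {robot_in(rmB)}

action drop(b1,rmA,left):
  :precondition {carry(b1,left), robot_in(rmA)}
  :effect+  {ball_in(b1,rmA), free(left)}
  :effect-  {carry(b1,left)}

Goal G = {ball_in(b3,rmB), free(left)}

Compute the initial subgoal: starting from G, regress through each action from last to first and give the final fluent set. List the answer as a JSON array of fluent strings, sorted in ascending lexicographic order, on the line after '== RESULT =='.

Work backward from the goal:
  through step 4 (drop(b1,rmA,left)): drop {free(left)}, keep {ball_in(b3,rmB)}, require {carry(b1,left), robot_in(rmA)}
    → {ball_in(b3,rmB), carry(b1,left), robot_in(rmA)}
  through step 3 (go(rmB,rmA)): drop {robot_in(rmA)}, keep {ball_in(b3,rmB), carry(b1,left)}, require {robot_in(rmB)}
    → {ball_in(b3,rmB), carry(b1,left), robot_in(rmB)}
  through step 2 (pick(b1,rmB,left)): drop {carry(b1,left)}, keep {ball_in(b3,rmB), robot_in(rmB)}, require {ball_in(b1,rmB), free(left), robot_in(rmB)}
    → {ball_in(b1,rmB), ball_in(b3,rmB), free(left), robot_in(rmB)}
  through step 1 (drop(b1,rmB,left)): drop {ball_in(b1,rmB), free(left)}, keep {ball_in(b3,rmB), robot_in(rmB)}, require {carry(b1,left), robot_in(rmB)}
    → {ball_in(b3,rmB), carry(b1,left), robot_in(rmB)}

== RESULT ==
["ball_in(b3,rmB)", "carry(b1,left)", "robot_in(rmB)"]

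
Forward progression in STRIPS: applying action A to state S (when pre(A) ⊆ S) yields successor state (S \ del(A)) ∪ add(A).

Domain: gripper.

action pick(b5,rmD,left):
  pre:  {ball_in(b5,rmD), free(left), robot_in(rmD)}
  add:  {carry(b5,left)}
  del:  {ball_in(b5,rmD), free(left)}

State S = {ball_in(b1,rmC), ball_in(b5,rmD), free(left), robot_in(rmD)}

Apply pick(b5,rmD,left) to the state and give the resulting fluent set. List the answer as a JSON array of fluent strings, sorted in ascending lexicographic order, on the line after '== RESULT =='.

Compute (S \ del) ∪ add:
  pre ⊆ S: {ball_in(b5,rmD), free(left), robot_in(rmD)} ⊆ S  — applicable
  S \ del = {ball_in(b1,rmC), robot_in(rmD)}
  ∪ add   = {ball_in(b1,rmC), carry(b5,left), robot_in(rmD)}

== RESULT ==
["ball_in(b1,rmC)", "carry(b5,left)", "robot_in(rmD)"]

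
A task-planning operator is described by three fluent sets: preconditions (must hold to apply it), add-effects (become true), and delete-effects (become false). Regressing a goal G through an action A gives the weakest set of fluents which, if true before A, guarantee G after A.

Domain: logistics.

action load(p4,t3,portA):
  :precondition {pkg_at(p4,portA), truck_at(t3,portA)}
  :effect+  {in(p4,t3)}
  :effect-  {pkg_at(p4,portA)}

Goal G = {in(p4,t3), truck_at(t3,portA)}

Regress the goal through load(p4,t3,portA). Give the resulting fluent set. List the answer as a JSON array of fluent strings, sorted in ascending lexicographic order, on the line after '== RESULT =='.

Regress:
  G ∩ del = {}  (empty — regression defined)
  G \ add = {in(p4,t3), truck_at(t3,portA)} \ {in(p4,t3)} = {truck_at(t3,portA)}
  ∪ pre   = {truck_at(t3,portA)} ∪ {pkg_at(p4,portA), truck_at(t3,portA)}
          = {pkg_at(p4,portA), truck_at(t3,portA)}

== RESULT ==
["pkg_at(p4,portA)", "truck_at(t3,portA)"]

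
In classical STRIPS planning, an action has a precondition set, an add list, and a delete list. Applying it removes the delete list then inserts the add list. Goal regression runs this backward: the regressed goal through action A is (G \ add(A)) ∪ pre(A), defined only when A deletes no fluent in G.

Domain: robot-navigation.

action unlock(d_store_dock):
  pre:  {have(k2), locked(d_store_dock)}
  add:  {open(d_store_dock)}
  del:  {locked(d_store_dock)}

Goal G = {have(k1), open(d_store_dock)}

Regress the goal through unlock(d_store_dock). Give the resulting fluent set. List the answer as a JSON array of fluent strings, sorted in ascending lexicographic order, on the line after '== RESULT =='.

Compute (G \ add) ∪ pre:
  G ∩ del = {}  (empty — regression defined)
  G \ add = {have(k1), open(d_store_dock)} \ {open(d_store_dock)} = {have(k1)}
  ∪ pre   = {have(k1)} ∪ {have(k2), locked(d_store_dock)}
          = {have(k1), have(k2), locked(d_store_dock)}

== RESULT ==
["have(k1)", "have(k2)", "locked(d_store_dock)"]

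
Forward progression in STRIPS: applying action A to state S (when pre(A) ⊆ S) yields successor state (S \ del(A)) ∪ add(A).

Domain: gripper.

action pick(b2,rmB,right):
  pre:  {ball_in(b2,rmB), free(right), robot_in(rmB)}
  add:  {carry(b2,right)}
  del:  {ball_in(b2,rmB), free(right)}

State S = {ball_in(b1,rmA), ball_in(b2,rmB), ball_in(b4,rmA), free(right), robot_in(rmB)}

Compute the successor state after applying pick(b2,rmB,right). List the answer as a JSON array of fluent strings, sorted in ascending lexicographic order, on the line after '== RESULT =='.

Progress:
  pre ⊆ S: {ball_in(b2,rmB), free(right), robot_in(rmB)} ⊆ S  — applicable
  S \ del = {ball_in(b1,rmA), ball_in(b4,rmA), robot_in(rmB)}
  ∪ add   = {ball_in(b1,rmA), ball_in(b4,rmA), carry(b2,right), robot_in(rmB)}

== RESULT ==
["ball_in(b1,rmA)", "ball_in(b4,rmA)", "carry(b2,right)", "robot_in(rmB)"]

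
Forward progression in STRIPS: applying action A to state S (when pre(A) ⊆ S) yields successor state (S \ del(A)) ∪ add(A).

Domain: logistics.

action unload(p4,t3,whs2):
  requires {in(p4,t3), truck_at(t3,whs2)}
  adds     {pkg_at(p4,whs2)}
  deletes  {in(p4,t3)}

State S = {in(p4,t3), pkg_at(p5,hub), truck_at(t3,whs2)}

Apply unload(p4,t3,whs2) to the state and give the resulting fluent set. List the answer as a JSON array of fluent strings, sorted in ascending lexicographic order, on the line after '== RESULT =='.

Progress:
  pre ⊆ S: {in(p4,t3), truck_at(t3,whs2)} ⊆ S  — applicable
  S \ del = {pkg_at(p5,hub), truck_at(t3,whs2)}
  ∪ add   = {pkg_at(p4,whs2), pkg_at(p5,hub), truck_at(t3,whs2)}

== RESULT ==
["pkg_at(p4,whs2)", "pkg_at(p5,hub)", "truck_at(t3,whs2)"]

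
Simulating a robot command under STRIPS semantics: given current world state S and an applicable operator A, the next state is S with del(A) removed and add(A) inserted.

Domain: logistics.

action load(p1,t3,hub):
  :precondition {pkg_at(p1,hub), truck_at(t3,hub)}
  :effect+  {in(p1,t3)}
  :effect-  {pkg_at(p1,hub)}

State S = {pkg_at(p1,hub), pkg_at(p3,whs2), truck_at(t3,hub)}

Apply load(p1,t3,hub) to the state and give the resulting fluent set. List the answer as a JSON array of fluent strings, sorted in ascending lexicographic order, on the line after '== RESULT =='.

Compute (S \ del) ∪ add:
  pre ⊆ S: {pkg_at(p1,hub), truck_at(t3,hub)} ⊆ S  — applicable
  S \ del = {pkg_at(p3,whs2), truck_at(t3,hub)}
  ∪ add   = {in(p1,t3), pkg_at(p3,whs2), truck_at(t3,hub)}

== RESULT ==
["in(p1,t3)", "pkg_at(p3,whs2)", "truck_at(t3,hub)"]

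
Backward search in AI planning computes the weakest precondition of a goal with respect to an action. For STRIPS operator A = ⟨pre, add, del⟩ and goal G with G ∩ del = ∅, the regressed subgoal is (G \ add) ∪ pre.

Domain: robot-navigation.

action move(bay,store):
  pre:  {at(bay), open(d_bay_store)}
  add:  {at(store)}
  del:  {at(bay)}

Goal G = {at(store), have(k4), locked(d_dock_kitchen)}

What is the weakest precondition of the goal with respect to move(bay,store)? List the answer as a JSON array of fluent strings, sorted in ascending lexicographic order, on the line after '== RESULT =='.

Compute (G \ add) ∪ pre:
  G ∩ del = {}  (empty — regression defined)
  G \ add = {at(store), have(k4), locked(d_dock_kitchen)} \ {at(store)} = {have(k4), locked(d_dock_kitchen)}
  ∪ pre   = {have(k4), locked(d_dock_kitchen)} ∪ {at(bay), open(d_bay_store)}
          = {at(bay), have(k4), locked(d_dock_kitchen), open(d_bay_store)}

== RESULT ==
["at(bay)", "have(k4)", "locked(d_dock_kitchen)", "open(d_bay_store)"]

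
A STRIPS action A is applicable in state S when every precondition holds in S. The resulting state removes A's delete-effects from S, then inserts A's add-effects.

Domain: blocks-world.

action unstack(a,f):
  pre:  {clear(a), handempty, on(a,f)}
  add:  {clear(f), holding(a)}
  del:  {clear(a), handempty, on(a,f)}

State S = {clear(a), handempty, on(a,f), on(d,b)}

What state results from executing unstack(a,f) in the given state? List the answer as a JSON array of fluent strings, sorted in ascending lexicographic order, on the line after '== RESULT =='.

Progress:
  pre ⊆ S: {clear(a), handempty, on(a,f)} ⊆ S  — applicable
  S \ del = {on(d,b)}
  ∪ add   = {clear(f), holding(a), on(d,b)}

== RESULT ==
["clear(f)", "holding(a)", "on(d,b)"]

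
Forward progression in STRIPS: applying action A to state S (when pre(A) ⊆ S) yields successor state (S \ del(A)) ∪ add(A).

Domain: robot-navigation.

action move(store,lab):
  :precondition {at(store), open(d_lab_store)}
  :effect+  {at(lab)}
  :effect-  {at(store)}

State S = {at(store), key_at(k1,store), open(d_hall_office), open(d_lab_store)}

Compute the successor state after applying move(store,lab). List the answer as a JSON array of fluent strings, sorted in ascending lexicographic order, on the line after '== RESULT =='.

Progress:
  pre ⊆ S: {at(store), open(d_lab_store)} ⊆ S  — applicable
  S \ del = {key_at(k1,store), open(d_hall_office), open(d_lab_store)}
  ∪ add   = {at(lab), key_at(k1,store), open(d_hall_office), open(d_lab_store)}

== RESULT ==
["at(lab)", "key_at(k1,store)", "open(d_hall_office)", "open(d_lab_store)"]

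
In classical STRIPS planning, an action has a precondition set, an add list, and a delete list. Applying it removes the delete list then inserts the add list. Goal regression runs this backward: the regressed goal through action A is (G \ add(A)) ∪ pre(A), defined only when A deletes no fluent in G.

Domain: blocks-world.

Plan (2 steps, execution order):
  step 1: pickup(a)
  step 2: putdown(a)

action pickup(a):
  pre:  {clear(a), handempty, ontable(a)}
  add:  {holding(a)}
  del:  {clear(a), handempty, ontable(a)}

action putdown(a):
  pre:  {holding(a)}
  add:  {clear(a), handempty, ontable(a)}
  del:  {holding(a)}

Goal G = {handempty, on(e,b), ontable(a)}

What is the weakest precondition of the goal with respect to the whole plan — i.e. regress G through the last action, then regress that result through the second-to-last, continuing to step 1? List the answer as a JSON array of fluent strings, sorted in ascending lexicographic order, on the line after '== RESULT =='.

Work backward from the goal:
  through step 2 (putdown(a)): drop {handempty, ontable(a)}, keep {on(e,b)}, require {holding(a)}
    → {holding(a), on(e,b)}
  through step 1 (pickup(a)): drop {holding(a)}, keep {on(e,b)}, require {clear(a), handempty, ontable(a)}
    → {clear(a), handempty, on(e,b), ontable(a)}

== RESULT ==
["clear(a)", "handempty", "on(e,b)", "ontable(a)"]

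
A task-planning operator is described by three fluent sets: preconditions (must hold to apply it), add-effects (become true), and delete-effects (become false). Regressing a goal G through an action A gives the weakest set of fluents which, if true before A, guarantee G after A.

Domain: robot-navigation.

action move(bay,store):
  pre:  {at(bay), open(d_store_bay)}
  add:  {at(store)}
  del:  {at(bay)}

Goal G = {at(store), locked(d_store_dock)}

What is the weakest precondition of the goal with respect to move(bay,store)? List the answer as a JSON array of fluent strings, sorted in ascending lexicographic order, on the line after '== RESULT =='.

Compute (G \ add) ∪ pre:
  G ∩ del = {}  (empty — regression defined)
  G \ add = {at(store), locked(d_store_dock)} \ {at(store)} = {locked(d_store_dock)}
  ∪ pre   = {locked(d_store_dock)} ∪ {at(bay), open(d_store_bay)}
          = {at(bay), locked(d_store_dock), open(d_store_bay)}

== RESULT ==
["at(bay)", "locked(d_store_dock)", "open(d_store_bay)"]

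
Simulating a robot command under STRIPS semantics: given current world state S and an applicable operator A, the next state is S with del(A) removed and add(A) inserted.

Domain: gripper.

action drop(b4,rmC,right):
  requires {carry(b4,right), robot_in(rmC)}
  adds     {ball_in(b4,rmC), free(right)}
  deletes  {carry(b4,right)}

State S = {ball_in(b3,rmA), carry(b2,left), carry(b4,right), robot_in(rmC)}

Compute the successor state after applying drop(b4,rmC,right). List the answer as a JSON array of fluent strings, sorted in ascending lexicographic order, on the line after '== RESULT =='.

Compute (S \ del) ∪ add:
  pre ⊆ S: {carry(b4,right), robot_in(rmC)} ⊆ S  — applicable
  S \ del = {ball_in(b3,rmA), carry(b2,left), robot_in(rmC)}
  ∪ add   = {ball_in(b3,rmA), ball_in(b4,rmC), carry(b2,left), free(right), robot_in(rmC)}

== RESULT ==
["ball_in(b3,rmA)", "ball_in(b4,rmC)", "carry(b2,left)", "free(right)", "robot_in(rmC)"]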